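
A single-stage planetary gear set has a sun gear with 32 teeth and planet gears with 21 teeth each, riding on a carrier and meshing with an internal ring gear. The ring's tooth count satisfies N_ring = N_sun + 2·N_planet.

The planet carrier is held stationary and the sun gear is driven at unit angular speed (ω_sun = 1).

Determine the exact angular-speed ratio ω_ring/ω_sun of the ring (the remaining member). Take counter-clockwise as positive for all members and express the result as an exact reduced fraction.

N_ring = 32 + 2·21 = 74
32(ω_s−ω_c) = −74(ω_r−ω_c),  ω_c=0, ω_s=1
ω_r = 0 − (32/74)(1−0) = -16/37
ω_r/ω_s = -16/37

-16/37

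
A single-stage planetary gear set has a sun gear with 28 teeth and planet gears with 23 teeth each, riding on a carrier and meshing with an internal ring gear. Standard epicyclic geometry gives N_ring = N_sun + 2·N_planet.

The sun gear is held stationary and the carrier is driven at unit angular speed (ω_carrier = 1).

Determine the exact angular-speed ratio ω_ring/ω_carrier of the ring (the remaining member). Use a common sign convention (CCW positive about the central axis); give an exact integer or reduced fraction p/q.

N_ring = 28 + 2·23 = 74
28(ω_s−ω_c) = −74(ω_r−ω_c),  ω_s=0, ω_c=1
ω_r = 1 − (28/74)(0−1) = 51/37
ω_r/ω_c = 51/37

51/37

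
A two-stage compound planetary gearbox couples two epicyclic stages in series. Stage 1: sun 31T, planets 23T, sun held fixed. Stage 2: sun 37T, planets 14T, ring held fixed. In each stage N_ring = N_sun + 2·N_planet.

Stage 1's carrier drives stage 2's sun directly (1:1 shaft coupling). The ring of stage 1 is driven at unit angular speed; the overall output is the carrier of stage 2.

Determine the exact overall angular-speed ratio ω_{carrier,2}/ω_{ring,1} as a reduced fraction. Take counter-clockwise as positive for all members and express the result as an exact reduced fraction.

2849/11016

Stage 1: N_ring = 31 + 2·23 = 77
Stage 1: 31(ω_s−ω_c) = −77(ω_r−ω_c),  ω_s=0, ω_r=1
Stage 1: 31(0−ω_c) = −77(1−ω_c)  ⇒  108ω_c = 77  ⇒  ω_c = 77/108
  ⇒ ω_c¹/ω_r¹ = 77/108
Stage 2: N_ring = 37 + 2·14 = 65
Stage 2: 37(ω_s−ω_c) = −65(ω_r−ω_c),  ω_r=0, ω_s=1
Stage 2: 37(1−ω_c) = −65(0−ω_c)  ⇒  102ω_c = 37  ⇒  ω_c = 37/102
  ⇒ ω_c²/ω_s² = 37/102
Coupling ω_s² = ω_c¹ ⇒ overall = 77/108 × 37/102 = 2849/11016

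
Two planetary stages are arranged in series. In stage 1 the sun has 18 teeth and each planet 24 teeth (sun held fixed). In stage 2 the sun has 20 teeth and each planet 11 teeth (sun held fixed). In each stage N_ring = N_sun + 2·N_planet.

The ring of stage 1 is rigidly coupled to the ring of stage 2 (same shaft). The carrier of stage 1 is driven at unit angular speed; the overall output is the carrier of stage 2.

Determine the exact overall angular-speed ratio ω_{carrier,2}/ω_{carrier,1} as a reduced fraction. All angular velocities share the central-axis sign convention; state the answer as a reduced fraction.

Stage 1: N_ring = 18 + 2·24 = 66
Stage 1: 18(ω_s−ω_c) = −66(ω_r−ω_c),  ω_s=0, ω_c=1
Stage 1: ω_r = 1 − (18/66)(0−1) = 14/11
  ⇒ ω_r¹/ω_c¹ = 14/11
Stage 2: N_ring = 20 + 2·11 = 42
Stage 2: 20(ω_s−ω_c) = −42(ω_r−ω_c),  ω_s=0, ω_r=1
Stage 2: 20(0−ω_c) = −42(1−ω_c)  ⇒  62ω_c = 42  ⇒  ω_c = 21/31
  ⇒ ω_c²/ω_r² = 21/31
Coupling ω_r² = ω_r¹ ⇒ overall = 14/11 × 21/31 = 294/341

294/341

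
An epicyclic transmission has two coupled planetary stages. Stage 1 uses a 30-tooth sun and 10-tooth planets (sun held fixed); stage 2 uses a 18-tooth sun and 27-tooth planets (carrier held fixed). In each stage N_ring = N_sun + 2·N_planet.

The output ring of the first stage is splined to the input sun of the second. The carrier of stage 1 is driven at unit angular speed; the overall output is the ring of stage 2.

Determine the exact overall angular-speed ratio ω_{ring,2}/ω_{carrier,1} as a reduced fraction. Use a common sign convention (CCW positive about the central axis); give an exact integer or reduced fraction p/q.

-2/5

Stage 1: N_ring = 30 + 2·10 = 50
Stage 1: 30(ω_s−ω_c) = −50(ω_r−ω_c),  ω_s=0, ω_c=1
Stage 1: ω_r = 1 − (30/50)(0−1) = 8/5
  ⇒ ω_r¹/ω_c¹ = 8/5
Stage 2: N_ring = 18 + 2·27 = 72
Stage 2: 18(ω_s−ω_c) = −72(ω_r−ω_c),  ω_c=0, ω_s=1
Stage 2: ω_r = 0 − (18/72)(1−0) = -1/4
  ⇒ ω_r²/ω_s² = -1/4
Coupling ω_s² = ω_r¹ ⇒ overall = 8/5 × -1/4 = -2/5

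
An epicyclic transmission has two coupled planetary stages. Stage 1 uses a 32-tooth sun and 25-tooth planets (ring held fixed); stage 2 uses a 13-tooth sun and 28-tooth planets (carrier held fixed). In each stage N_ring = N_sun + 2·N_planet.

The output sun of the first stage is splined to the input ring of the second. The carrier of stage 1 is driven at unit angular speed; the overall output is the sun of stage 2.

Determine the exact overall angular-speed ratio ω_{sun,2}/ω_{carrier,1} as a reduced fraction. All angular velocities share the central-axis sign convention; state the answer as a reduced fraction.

-3933/208

Stage 1: N_ring = 32 + 2·25 = 82
Stage 1: 32(ω_s−ω_c) = −82(ω_r−ω_c),  ω_r=0, ω_c=1
Stage 1: ω_s = 1 − (82/32)(0−1) = 57/16
  ⇒ ω_s¹/ω_c¹ = 57/16
Stage 2: N_ring = 13 + 2·28 = 69
Stage 2: 13(ω_s−ω_c) = −69(ω_r−ω_c),  ω_c=0, ω_r=1
Stage 2: ω_s = 0 − (69/13)(1−0) = -69/13
  ⇒ ω_s²/ω_r² = -69/13
Coupling ω_r² = ω_s¹ ⇒ overall = 57/16 × -69/13 = -3933/208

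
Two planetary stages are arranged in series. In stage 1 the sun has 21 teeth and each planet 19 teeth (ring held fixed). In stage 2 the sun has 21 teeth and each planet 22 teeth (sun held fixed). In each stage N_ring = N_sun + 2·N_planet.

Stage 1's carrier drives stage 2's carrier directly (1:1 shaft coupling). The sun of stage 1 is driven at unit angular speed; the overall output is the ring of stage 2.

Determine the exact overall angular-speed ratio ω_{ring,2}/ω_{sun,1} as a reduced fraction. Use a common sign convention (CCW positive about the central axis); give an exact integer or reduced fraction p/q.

Stage 1: N_ring = 21 + 2·19 = 59
Stage 1: 21(ω_s−ω_c) = −59(ω_r−ω_c),  ω_r=0, ω_s=1
Stage 1: 21(1−ω_c) = −59(0−ω_c)  ⇒  80ω_c = 21  ⇒  ω_c = 21/80
  ⇒ ω_c¹/ω_s¹ = 21/80
Stage 2: N_ring = 21 + 2·22 = 65
Stage 2: 21(ω_s−ω_c) = −65(ω_r−ω_c),  ω_s=0, ω_c=1
Stage 2: ω_r = 1 − (21/65)(0−1) = 86/65
  ⇒ ω_r²/ω_c² = 86/65
Coupling ω_c² = ω_c¹ ⇒ overall = 21/80 × 86/65 = 903/2600

903/2600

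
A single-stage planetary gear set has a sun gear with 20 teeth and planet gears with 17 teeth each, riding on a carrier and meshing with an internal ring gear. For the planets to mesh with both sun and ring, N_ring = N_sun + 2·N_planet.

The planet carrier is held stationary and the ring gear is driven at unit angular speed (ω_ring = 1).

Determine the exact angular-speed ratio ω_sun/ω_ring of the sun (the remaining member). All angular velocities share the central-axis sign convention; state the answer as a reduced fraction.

-27/10

N_ring = 20 + 2·17 = 54
20(ω_s−ω_c) = −54(ω_r−ω_c),  ω_c=0, ω_r=1
ω_s = 0 − (54/20)(1−0) = -27/10
ω_s/ω_r = -27/10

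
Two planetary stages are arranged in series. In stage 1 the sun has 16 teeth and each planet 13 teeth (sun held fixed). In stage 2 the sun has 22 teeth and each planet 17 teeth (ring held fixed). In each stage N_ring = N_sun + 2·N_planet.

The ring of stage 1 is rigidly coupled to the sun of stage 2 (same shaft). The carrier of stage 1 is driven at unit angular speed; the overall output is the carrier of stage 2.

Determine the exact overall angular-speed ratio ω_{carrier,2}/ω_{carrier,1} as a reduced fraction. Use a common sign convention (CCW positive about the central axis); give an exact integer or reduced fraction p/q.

Stage 1: N_ring = 16 + 2·13 = 42
Stage 1: 16(ω_s−ω_c) = −42(ω_r−ω_c),  ω_s=0, ω_c=1
Stage 1: ω_r = 1 − (16/42)(0−1) = 29/21
  ⇒ ω_r¹/ω_c¹ = 29/21
Stage 2: N_ring = 22 + 2·17 = 56
Stage 2: 22(ω_s−ω_c) = −56(ω_r−ω_c),  ω_r=0, ω_s=1
Stage 2: 22(1−ω_c) = −56(0−ω_c)  ⇒  78ω_c = 22  ⇒  ω_c = 11/39
  ⇒ ω_c²/ω_s² = 11/39
Coupling ω_s² = ω_r¹ ⇒ overall = 29/21 × 11/39 = 319/819

319/819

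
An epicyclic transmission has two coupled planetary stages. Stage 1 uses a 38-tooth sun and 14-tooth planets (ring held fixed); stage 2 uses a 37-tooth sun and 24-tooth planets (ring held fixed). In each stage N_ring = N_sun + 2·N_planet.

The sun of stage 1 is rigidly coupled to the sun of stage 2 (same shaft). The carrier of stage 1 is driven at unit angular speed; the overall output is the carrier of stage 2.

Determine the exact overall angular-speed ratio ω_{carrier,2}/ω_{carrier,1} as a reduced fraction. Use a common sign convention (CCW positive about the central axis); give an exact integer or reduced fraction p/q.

962/1159

Stage 1: N_ring = 38 + 2·14 = 66
Stage 1: 38(ω_s−ω_c) = −66(ω_r−ω_c),  ω_r=0, ω_c=1
Stage 1: ω_s = 1 − (66/38)(0−1) = 52/19
  ⇒ ω_s¹/ω_c¹ = 52/19
Stage 2: N_ring = 37 + 2·24 = 85
Stage 2: 37(ω_s−ω_c) = −85(ω_r−ω_c),  ω_r=0, ω_s=1
Stage 2: 37(1−ω_c) = −85(0−ω_c)  ⇒  122ω_c = 37  ⇒  ω_c = 37/122
  ⇒ ω_c²/ω_s² = 37/122
Coupling ω_s² = ω_s¹ ⇒ overall = 52/19 × 37/122 = 962/1159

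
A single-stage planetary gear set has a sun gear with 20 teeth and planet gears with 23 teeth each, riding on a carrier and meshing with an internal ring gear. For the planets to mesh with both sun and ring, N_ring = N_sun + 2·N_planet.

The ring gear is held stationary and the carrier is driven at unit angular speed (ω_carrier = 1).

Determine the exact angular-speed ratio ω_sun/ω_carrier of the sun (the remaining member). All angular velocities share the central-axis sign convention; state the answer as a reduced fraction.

N_ring = 20 + 2·23 = 66
20(ω_s−ω_c) = −66(ω_r−ω_c),  ω_r=0, ω_c=1
ω_s = 1 − (66/20)(0−1) = 43/10
ω_s/ω_c = 43/10

43/10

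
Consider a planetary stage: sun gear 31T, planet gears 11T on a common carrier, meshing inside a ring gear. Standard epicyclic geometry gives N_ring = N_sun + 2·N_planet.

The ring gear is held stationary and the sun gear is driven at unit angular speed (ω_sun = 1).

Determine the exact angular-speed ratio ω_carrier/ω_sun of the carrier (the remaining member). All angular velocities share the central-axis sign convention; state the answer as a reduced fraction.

N_ring = 31 + 2·11 = 53
31(ω_s−ω_c) = −53(ω_r−ω_c),  ω_r=0, ω_s=1
31(1−ω_c) = −53(0−ω_c)  ⇒  84ω_c = 31  ⇒  ω_c = 31/84
ω_c/ω_s = 31/84

31/84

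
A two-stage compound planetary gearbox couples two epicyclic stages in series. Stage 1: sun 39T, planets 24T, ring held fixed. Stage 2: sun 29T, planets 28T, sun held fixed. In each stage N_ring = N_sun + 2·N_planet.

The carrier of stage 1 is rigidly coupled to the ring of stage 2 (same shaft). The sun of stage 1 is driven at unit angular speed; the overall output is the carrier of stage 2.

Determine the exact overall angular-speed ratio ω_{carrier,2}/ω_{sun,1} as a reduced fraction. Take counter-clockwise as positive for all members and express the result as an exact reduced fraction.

Stage 1: N_ring = 39 + 2·24 = 87
Stage 1: 39(ω_s−ω_c) = −87(ω_r−ω_c),  ω_r=0, ω_s=1
Stage 1: 39(1−ω_c) = −87(0−ω_c)  ⇒  126ω_c = 39  ⇒  ω_c = 13/42
  ⇒ ω_c¹/ω_s¹ = 13/42
Stage 2: N_ring = 29 + 2·28 = 85
Stage 2: 29(ω_s−ω_c) = −85(ω_r−ω_c),  ω_s=0, ω_r=1
Stage 2: 29(0−ω_c) = −85(1−ω_c)  ⇒  114ω_c = 85  ⇒  ω_c = 85/114
  ⇒ ω_c²/ω_r² = 85/114
Coupling ω_r² = ω_c¹ ⇒ overall = 13/42 × 85/114 = 1105/4788

1105/4788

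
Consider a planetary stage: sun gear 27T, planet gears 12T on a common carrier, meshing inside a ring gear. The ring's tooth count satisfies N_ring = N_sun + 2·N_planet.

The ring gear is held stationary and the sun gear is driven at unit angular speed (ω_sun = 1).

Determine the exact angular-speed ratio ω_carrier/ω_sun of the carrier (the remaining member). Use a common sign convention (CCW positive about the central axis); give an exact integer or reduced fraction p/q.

9/26

N_ring = 27 + 2·12 = 51
27(ω_s−ω_c) = −51(ω_r−ω_c),  ω_r=0, ω_s=1
27(1−ω_c) = −51(0−ω_c)  ⇒  78ω_c = 27  ⇒  ω_c = 9/26
ω_c/ω_s = 9/26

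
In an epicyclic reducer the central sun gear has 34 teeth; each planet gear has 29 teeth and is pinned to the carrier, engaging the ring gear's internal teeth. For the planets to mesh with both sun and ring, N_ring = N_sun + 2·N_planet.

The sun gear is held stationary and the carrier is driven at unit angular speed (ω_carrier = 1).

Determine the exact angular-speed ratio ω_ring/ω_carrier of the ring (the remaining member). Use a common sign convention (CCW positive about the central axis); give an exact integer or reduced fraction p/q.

63/46

N_ring = 34 + 2·29 = 92
34(ω_s−ω_c) = −92(ω_r−ω_c),  ω_s=0, ω_c=1
ω_r = 1 − (34/92)(0−1) = 63/46
ω_r/ω_c = 63/46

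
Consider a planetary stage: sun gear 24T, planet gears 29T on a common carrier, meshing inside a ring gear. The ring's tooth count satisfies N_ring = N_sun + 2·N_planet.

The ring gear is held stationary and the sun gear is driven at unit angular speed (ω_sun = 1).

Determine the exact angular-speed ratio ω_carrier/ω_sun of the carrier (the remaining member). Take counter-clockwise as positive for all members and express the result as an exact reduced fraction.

12/53

N_ring = 24 + 2·29 = 82
24(ω_s−ω_c) = −82(ω_r−ω_c),  ω_r=0, ω_s=1
24(1−ω_c) = −82(0−ω_c)  ⇒  106ω_c = 24  ⇒  ω_c = 12/53
ω_c/ω_s = 12/53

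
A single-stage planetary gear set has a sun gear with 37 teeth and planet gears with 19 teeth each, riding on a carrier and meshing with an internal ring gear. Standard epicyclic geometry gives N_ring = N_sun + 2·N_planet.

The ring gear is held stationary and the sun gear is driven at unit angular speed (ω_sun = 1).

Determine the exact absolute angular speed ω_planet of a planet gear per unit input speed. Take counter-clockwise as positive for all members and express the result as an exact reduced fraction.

-37/38

N_ring = 37 + 2·19 = 75
37(ω_s−ω_c) = −75(ω_r−ω_c),  ω_r=0, ω_s=1
37(1−ω_c) = −75(0−ω_c)  ⇒  112ω_c = 37  ⇒  ω_c = 37/112
sun–planet: 37·(1−37/112) = −19·(ω_p−ω_c)  ⇒  ω_p−ω_c = −(37/19)·(75/112) = -2775/2128
ω_p = 37/112 − 2775/2128 = -37/38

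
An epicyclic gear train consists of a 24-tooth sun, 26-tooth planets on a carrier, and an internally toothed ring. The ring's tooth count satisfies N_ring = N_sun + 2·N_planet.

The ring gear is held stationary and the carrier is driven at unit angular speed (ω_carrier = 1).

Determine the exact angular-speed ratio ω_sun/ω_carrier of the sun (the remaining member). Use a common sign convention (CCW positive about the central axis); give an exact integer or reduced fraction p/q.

25/6

N_ring = 24 + 2·26 = 76
24(ω_s−ω_c) = −76(ω_r−ω_c),  ω_r=0, ω_c=1
ω_s = 1 − (76/24)(0−1) = 25/6
ω_s/ω_c = 25/6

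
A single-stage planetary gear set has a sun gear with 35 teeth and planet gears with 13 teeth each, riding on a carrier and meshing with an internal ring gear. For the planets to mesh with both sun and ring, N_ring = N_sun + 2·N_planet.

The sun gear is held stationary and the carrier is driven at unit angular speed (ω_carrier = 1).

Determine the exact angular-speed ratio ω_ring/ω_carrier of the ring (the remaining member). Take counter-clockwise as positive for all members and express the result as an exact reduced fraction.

N_ring = 35 + 2·13 = 61
35(ω_s−ω_c) = −61(ω_r−ω_c),  ω_s=0, ω_c=1
ω_r = 1 − (35/61)(0−1) = 96/61
ω_r/ω_c = 96/61

96/61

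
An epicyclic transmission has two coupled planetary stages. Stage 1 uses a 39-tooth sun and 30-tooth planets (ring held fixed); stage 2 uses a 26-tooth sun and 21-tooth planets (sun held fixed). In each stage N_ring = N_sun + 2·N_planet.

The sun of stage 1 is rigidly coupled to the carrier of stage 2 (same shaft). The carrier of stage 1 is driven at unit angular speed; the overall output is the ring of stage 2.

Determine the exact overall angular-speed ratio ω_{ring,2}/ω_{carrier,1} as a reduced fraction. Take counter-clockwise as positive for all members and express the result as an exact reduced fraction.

Stage 1: N_ring = 39 + 2·30 = 99
Stage 1: 39(ω_s−ω_c) = −99(ω_r−ω_c),  ω_r=0, ω_c=1
Stage 1: ω_s = 1 − (99/39)(0−1) = 46/13
  ⇒ ω_s¹/ω_c¹ = 46/13
Stage 2: N_ring = 26 + 2·21 = 68
Stage 2: 26(ω_s−ω_c) = −68(ω_r−ω_c),  ω_s=0, ω_c=1
Stage 2: ω_r = 1 − (26/68)(0−1) = 47/34
  ⇒ ω_r²/ω_c² = 47/34
Coupling ω_c² = ω_s¹ ⇒ overall = 46/13 × 47/34 = 1081/221

1081/221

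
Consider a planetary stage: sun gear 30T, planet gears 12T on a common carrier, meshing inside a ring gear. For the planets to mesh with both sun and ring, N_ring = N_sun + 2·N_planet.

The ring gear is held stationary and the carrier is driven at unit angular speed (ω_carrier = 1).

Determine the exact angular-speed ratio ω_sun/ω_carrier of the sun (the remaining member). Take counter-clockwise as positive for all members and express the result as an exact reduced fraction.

N_ring = 30 + 2·12 = 54
30(ω_s−ω_c) = −54(ω_r−ω_c),  ω_r=0, ω_c=1
ω_s = 1 − (54/30)(0−1) = 14/5
ω_s/ω_c = 14/5

14/5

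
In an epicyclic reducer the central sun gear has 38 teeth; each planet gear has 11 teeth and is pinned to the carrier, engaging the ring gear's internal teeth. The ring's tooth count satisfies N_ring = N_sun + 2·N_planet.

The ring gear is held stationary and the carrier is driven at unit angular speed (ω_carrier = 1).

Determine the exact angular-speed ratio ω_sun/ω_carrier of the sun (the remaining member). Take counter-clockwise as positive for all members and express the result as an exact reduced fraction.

49/19

N_ring = 38 + 2·11 = 60
38(ω_s−ω_c) = −60(ω_r−ω_c),  ω_r=0, ω_c=1
ω_s = 1 − (60/38)(0−1) = 49/19
ω_s/ω_c = 49/19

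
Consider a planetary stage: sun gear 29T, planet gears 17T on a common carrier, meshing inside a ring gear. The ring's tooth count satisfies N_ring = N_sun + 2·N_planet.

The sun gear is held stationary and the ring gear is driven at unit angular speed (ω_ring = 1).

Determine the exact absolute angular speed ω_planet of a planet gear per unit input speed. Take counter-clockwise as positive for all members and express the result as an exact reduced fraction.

63/34

N_ring = 29 + 2·17 = 63
29(ω_s−ω_c) = −63(ω_r−ω_c),  ω_s=0, ω_r=1
29(0−ω_c) = −63(1−ω_c)  ⇒  92ω_c = 63  ⇒  ω_c = 63/92
sun–planet: 29·(0−63/92) = −17·(ω_p−ω_c)  ⇒  ω_p−ω_c = −(29/17)·(-63/92) = 1827/1564
ω_p = 63/92 + 1827/1564 = 63/34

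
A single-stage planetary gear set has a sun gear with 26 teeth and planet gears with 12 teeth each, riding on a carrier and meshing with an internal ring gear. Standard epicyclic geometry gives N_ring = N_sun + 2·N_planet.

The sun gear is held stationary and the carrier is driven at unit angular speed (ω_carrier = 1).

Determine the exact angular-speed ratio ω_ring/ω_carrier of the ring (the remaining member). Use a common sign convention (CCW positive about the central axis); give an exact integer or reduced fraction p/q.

N_ring = 26 + 2·12 = 50
26(ω_s−ω_c) = −50(ω_r−ω_c),  ω_s=0, ω_c=1
ω_r = 1 − (26/50)(0−1) = 38/25
ω_r/ω_c = 38/25

38/25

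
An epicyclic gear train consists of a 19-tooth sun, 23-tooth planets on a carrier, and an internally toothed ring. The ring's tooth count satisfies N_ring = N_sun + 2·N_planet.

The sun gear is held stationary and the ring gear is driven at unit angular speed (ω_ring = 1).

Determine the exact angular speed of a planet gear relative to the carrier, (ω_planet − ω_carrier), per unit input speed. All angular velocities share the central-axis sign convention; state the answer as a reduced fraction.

1235/1932

N_ring = 19 + 2·23 = 65
19(ω_s−ω_c) = −65(ω_r−ω_c),  ω_s=0, ω_r=1
19(0−ω_c) = −65(1−ω_c)  ⇒  84ω_c = 65  ⇒  ω_c = 65/84
sun–planet: 19·(0−65/84) = −23·(ω_p−ω_c)  ⇒  ω_p−ω_c = −(19/23)·(-65/84) = 1235/1932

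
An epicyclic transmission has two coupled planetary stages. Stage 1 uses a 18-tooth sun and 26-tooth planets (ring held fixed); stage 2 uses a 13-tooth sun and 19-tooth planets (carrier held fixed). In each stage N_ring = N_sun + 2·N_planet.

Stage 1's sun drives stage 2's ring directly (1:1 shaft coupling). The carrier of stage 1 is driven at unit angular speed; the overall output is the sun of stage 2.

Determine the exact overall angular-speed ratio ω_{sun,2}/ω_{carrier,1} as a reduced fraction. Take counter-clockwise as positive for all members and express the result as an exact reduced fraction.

Stage 1: N_ring = 18 + 2·26 = 70
Stage 1: 18(ω_s−ω_c) = −70(ω_r−ω_c),  ω_r=0, ω_c=1
Stage 1: ω_s = 1 − (70/18)(0−1) = 44/9
  ⇒ ω_s¹/ω_c¹ = 44/9
Stage 2: N_ring = 13 + 2·19 = 51
Stage 2: 13(ω_s−ω_c) = −51(ω_r−ω_c),  ω_c=0, ω_r=1
Stage 2: ω_s = 0 − (51/13)(1−0) = -51/13
  ⇒ ω_s²/ω_r² = -51/13
Coupling ω_r² = ω_s¹ ⇒ overall = 44/9 × -51/13 = -748/39

-748/39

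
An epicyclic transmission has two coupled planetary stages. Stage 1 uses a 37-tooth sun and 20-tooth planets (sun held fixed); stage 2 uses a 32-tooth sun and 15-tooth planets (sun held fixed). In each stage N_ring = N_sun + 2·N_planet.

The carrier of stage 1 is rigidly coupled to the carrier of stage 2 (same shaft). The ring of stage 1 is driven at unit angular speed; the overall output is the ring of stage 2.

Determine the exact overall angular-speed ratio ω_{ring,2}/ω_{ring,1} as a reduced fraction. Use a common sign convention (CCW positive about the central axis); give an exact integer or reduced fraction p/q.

3619/3534

Stage 1: N_ring = 37 + 2·20 = 77
Stage 1: 37(ω_s−ω_c) = −77(ω_r−ω_c),  ω_s=0, ω_r=1
Stage 1: 37(0−ω_c) = −77(1−ω_c)  ⇒  114ω_c = 77  ⇒  ω_c = 77/114
  ⇒ ω_c¹/ω_r¹ = 77/114
Stage 2: N_ring = 32 + 2·15 = 62
Stage 2: 32(ω_s−ω_c) = −62(ω_r−ω_c),  ω_s=0, ω_c=1
Stage 2: ω_r = 1 − (32/62)(0−1) = 47/31
  ⇒ ω_r²/ω_c² = 47/31
Coupling ω_c² = ω_c¹ ⇒ overall = 77/114 × 47/31 = 3619/3534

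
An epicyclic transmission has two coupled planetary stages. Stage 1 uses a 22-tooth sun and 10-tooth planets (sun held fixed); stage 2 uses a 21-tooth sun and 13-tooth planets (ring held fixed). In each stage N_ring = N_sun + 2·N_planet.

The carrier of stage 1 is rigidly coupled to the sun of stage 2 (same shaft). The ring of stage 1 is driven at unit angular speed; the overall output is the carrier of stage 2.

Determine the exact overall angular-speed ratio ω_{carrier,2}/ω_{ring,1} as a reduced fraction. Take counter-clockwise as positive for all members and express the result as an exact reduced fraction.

Stage 1: N_ring = 22 + 2·10 = 42
Stage 1: 22(ω_s−ω_c) = −42(ω_r−ω_c),  ω_s=0, ω_r=1
Stage 1: 22(0−ω_c) = −42(1−ω_c)  ⇒  64ω_c = 42  ⇒  ω_c = 21/32
  ⇒ ω_c¹/ω_r¹ = 21/32
Stage 2: N_ring = 21 + 2·13 = 47
Stage 2: 21(ω_s−ω_c) = −47(ω_r−ω_c),  ω_r=0, ω_s=1
Stage 2: 21(1−ω_c) = −47(0−ω_c)  ⇒  68ω_c = 21  ⇒  ω_c = 21/68
  ⇒ ω_c²/ω_s² = 21/68
Coupling ω_s² = ω_c¹ ⇒ overall = 21/32 × 21/68 = 441/2176

441/2176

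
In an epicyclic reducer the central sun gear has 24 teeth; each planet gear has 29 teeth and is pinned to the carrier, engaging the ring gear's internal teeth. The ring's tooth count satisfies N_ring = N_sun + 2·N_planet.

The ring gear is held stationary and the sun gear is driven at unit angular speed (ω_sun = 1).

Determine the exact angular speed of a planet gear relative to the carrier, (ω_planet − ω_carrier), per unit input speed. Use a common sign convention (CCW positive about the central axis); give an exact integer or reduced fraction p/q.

N_ring = 24 + 2·29 = 82
24(ω_s−ω_c) = −82(ω_r−ω_c),  ω_r=0, ω_s=1
24(1−ω_c) = −82(0−ω_c)  ⇒  106ω_c = 24  ⇒  ω_c = 12/53
sun–planet: 24·(1−12/53) = −29·(ω_p−ω_c)  ⇒  ω_p−ω_c = −(24/29)·(41/53) = -984/1537

-984/1537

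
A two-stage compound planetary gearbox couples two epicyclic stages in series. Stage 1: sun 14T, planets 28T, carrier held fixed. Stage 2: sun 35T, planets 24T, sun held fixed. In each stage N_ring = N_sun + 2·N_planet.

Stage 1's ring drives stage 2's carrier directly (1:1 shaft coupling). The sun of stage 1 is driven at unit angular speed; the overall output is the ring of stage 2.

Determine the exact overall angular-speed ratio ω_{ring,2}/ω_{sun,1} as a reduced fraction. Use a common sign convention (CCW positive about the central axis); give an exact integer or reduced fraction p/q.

Stage 1: N_ring = 14 + 2·28 = 70
Stage 1: 14(ω_s−ω_c) = −70(ω_r−ω_c),  ω_c=0, ω_s=1
Stage 1: ω_r = 0 − (14/70)(1−0) = -1/5
  ⇒ ω_r¹/ω_s¹ = -1/5
Stage 2: N_ring = 35 + 2·24 = 83
Stage 2: 35(ω_s−ω_c) = −83(ω_r−ω_c),  ω_s=0, ω_c=1
Stage 2: ω_r = 1 − (35/83)(0−1) = 118/83
  ⇒ ω_r²/ω_c² = 118/83
Coupling ω_c² = ω_r¹ ⇒ overall = -1/5 × 118/83 = -118/415

-118/415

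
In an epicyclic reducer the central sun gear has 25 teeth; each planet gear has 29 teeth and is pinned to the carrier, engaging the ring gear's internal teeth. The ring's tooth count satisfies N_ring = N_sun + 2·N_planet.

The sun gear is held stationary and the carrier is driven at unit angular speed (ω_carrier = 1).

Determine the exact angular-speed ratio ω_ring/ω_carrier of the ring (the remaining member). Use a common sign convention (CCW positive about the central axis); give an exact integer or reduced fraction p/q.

108/83

N_ring = 25 + 2·29 = 83
25(ω_s−ω_c) = −83(ω_r−ω_c),  ω_s=0, ω_c=1
ω_r = 1 − (25/83)(0−1) = 108/83
ω_r/ω_c = 108/83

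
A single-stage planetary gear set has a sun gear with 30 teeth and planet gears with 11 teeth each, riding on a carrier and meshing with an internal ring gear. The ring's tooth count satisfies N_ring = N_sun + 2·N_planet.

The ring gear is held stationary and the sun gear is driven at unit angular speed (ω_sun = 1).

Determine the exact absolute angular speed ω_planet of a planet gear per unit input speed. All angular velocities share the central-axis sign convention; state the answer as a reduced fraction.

-15/11

N_ring = 30 + 2·11 = 52
30(ω_s−ω_c) = −52(ω_r−ω_c),  ω_r=0, ω_s=1
30(1−ω_c) = −52(0−ω_c)  ⇒  82ω_c = 30  ⇒  ω_c = 15/41
sun–planet: 30·(1−15/41) = −11·(ω_p−ω_c)  ⇒  ω_p−ω_c = −(30/11)·(26/41) = -780/451
ω_p = 15/41 − 780/451 = -15/11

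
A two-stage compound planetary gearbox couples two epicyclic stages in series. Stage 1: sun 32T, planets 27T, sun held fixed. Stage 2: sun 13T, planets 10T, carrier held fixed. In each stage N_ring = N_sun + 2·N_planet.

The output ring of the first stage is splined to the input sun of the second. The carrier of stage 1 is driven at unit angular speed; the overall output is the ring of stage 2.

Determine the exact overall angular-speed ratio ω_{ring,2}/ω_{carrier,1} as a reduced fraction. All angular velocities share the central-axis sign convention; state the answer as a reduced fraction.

-767/1419

Stage 1: N_ring = 32 + 2·27 = 86
Stage 1: 32(ω_s−ω_c) = −86(ω_r−ω_c),  ω_s=0, ω_c=1
Stage 1: ω_r = 1 − (32/86)(0−1) = 59/43
  ⇒ ω_r¹/ω_c¹ = 59/43
Stage 2: N_ring = 13 + 2·10 = 33
Stage 2: 13(ω_s−ω_c) = −33(ω_r−ω_c),  ω_c=0, ω_s=1
Stage 2: ω_r = 0 − (13/33)(1−0) = -13/33
  ⇒ ω_r²/ω_s² = -13/33
Coupling ω_s² = ω_r¹ ⇒ overall = 59/43 × -13/33 = -767/1419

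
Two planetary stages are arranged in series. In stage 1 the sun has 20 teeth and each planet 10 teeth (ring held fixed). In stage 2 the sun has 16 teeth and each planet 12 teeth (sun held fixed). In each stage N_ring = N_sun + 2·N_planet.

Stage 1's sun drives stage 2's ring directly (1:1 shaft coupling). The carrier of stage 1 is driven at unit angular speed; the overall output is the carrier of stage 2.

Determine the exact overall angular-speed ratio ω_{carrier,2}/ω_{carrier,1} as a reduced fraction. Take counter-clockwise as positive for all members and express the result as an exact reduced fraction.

Stage 1: N_ring = 20 + 2·10 = 40
Stage 1: 20(ω_s−ω_c) = −40(ω_r−ω_c),  ω_r=0, ω_c=1
Stage 1: ω_s = 1 − (40/20)(0−1) = 3
  ⇒ ω_s¹/ω_c¹ = 3
Stage 2: N_ring = 16 + 2·12 = 40
Stage 2: 16(ω_s−ω_c) = −40(ω_r−ω_c),  ω_s=0, ω_r=1
Stage 2: 16(0−ω_c) = −40(1−ω_c)  ⇒  56ω_c = 40  ⇒  ω_c = 5/7
  ⇒ ω_c²/ω_r² = 5/7
Coupling ω_r² = ω_s¹ ⇒ overall = 3 × 5/7 = 15/7

15/7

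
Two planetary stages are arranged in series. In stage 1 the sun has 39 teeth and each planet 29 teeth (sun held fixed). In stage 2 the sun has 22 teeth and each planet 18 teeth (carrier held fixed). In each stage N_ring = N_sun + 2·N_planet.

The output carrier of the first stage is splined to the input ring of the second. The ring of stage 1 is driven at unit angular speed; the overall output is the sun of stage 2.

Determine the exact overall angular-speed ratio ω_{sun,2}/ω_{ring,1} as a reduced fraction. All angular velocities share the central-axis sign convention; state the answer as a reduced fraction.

-2813/1496

Stage 1: N_ring = 39 + 2·29 = 97
Stage 1: 39(ω_s−ω_c) = −97(ω_r−ω_c),  ω_s=0, ω_r=1
Stage 1: 39(0−ω_c) = −97(1−ω_c)  ⇒  136ω_c = 97  ⇒  ω_c = 97/136
  ⇒ ω_c¹/ω_r¹ = 97/136
Stage 2: N_ring = 22 + 2·18 = 58
Stage 2: 22(ω_s−ω_c) = −58(ω_r−ω_c),  ω_c=0, ω_r=1
Stage 2: ω_s = 0 − (58/22)(1−0) = -29/11
  ⇒ ω_s²/ω_r² = -29/11
Coupling ω_r² = ω_c¹ ⇒ overall = 97/136 × -29/11 = -2813/1496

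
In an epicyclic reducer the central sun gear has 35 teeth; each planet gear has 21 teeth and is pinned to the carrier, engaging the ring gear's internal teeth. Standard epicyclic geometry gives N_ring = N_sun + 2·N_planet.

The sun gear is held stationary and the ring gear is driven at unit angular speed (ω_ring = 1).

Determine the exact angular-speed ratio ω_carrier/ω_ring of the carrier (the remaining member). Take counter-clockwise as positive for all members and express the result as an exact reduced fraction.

N_ring = 35 + 2·21 = 77
35(ω_s−ω_c) = −77(ω_r−ω_c),  ω_s=0, ω_r=1
35(0−ω_c) = −77(1−ω_c)  ⇒  112ω_c = 77  ⇒  ω_c = 11/16
ω_c/ω_r = 11/16

11/16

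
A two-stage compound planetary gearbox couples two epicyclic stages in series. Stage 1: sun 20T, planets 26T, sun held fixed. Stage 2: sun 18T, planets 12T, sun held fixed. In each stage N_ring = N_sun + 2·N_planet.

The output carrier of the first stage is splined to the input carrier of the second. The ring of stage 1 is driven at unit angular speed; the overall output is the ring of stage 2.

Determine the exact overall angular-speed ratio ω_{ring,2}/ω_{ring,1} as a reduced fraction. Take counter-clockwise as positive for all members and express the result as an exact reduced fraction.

180/161

Stage 1: N_ring = 20 + 2·26 = 72
Stage 1: 20(ω_s−ω_c) = −72(ω_r−ω_c),  ω_s=0, ω_r=1
Stage 1: 20(0−ω_c) = −72(1−ω_c)  ⇒  92ω_c = 72  ⇒  ω_c = 18/23
  ⇒ ω_c¹/ω_r¹ = 18/23
Stage 2: N_ring = 18 + 2·12 = 42
Stage 2: 18(ω_s−ω_c) = −42(ω_r−ω_c),  ω_s=0, ω_c=1
Stage 2: ω_r = 1 − (18/42)(0−1) = 10/7
  ⇒ ω_r²/ω_c² = 10/7
Coupling ω_c² = ω_c¹ ⇒ overall = 18/23 × 10/7 = 180/161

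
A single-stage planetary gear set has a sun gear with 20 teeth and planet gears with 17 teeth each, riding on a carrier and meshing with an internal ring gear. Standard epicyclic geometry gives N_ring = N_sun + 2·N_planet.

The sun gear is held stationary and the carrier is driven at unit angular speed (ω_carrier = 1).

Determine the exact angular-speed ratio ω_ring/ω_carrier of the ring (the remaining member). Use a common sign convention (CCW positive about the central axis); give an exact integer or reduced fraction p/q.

N_ring = 20 + 2·17 = 54
20(ω_s−ω_c) = −54(ω_r−ω_c),  ω_s=0, ω_c=1
ω_r = 1 − (20/54)(0−1) = 37/27
ω_r/ω_c = 37/27

37/27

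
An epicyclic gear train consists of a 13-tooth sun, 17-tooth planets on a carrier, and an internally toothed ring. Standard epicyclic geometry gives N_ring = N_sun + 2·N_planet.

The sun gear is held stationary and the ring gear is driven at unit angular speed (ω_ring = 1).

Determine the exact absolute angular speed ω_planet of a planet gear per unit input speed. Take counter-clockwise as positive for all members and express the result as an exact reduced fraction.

N_ring = 13 + 2·17 = 47
13(ω_s−ω_c) = −47(ω_r−ω_c),  ω_s=0, ω_r=1
13(0−ω_c) = −47(1−ω_c)  ⇒  60ω_c = 47  ⇒  ω_c = 47/60
sun–planet: 13·(0−47/60) = −17·(ω_p−ω_c)  ⇒  ω_p−ω_c = −(13/17)·(-47/60) = 611/1020
ω_p = 47/60 + 611/1020 = 47/34

47/34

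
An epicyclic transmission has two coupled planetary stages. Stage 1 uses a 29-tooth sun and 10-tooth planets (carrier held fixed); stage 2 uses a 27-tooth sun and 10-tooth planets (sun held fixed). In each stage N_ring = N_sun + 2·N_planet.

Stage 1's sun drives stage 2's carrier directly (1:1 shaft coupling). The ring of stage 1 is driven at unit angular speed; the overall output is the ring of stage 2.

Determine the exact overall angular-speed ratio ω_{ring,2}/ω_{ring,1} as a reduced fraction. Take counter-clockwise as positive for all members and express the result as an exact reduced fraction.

Stage 1: N_ring = 29 + 2·10 = 49
Stage 1: 29(ω_s−ω_c) = −49(ω_r−ω_c),  ω_c=0, ω_r=1
Stage 1: ω_s = 0 − (49/29)(1−0) = -49/29
  ⇒ ω_s¹/ω_r¹ = -49/29
Stage 2: N_ring = 27 + 2·10 = 47
Stage 2: 27(ω_s−ω_c) = −47(ω_r−ω_c),  ω_s=0, ω_c=1
Stage 2: ω_r = 1 − (27/47)(0−1) = 74/47
  ⇒ ω_r²/ω_c² = 74/47
Coupling ω_c² = ω_s¹ ⇒ overall = -49/29 × 74/47 = -3626/1363

-3626/1363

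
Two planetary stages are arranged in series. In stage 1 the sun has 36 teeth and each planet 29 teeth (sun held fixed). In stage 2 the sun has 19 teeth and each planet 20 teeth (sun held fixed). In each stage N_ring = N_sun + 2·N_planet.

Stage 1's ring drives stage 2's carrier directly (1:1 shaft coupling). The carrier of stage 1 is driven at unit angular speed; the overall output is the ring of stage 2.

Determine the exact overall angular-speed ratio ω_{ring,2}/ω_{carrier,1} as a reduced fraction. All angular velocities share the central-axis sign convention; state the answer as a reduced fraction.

Stage 1: N_ring = 36 + 2·29 = 94
Stage 1: 36(ω_s−ω_c) = −94(ω_r−ω_c),  ω_s=0, ω_c=1
Stage 1: ω_r = 1 − (36/94)(0−1) = 65/47
  ⇒ ω_r¹/ω_c¹ = 65/47
Stage 2: N_ring = 19 + 2·20 = 59
Stage 2: 19(ω_s−ω_c) = −59(ω_r−ω_c),  ω_s=0, ω_c=1
Stage 2: ω_r = 1 − (19/59)(0−1) = 78/59
  ⇒ ω_r²/ω_c² = 78/59
Coupling ω_c² = ω_r¹ ⇒ overall = 65/47 × 78/59 = 5070/2773

5070/2773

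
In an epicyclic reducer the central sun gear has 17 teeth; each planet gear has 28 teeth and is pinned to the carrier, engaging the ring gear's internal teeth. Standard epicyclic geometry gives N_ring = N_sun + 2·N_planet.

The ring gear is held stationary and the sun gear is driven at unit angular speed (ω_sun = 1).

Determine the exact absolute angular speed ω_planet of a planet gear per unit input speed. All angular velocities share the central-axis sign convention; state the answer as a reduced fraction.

N_ring = 17 + 2·28 = 73
17(ω_s−ω_c) = −73(ω_r−ω_c),  ω_r=0, ω_s=1
17(1−ω_c) = −73(0−ω_c)  ⇒  90ω_c = 17  ⇒  ω_c = 17/90
sun–planet: 17·(1−17/90) = −28·(ω_p−ω_c)  ⇒  ω_p−ω_c = −(17/28)·(73/90) = -1241/2520
ω_p = 17/90 − 1241/2520 = -17/56

-17/56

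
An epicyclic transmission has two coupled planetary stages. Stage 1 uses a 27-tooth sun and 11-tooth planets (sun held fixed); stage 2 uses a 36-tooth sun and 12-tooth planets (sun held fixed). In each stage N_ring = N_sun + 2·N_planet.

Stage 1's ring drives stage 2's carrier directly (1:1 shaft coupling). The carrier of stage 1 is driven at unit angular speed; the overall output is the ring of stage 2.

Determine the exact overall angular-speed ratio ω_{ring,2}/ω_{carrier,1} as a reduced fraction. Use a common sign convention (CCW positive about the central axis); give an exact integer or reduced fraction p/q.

Stage 1: N_ring = 27 + 2·11 = 49
Stage 1: 27(ω_s−ω_c) = −49(ω_r−ω_c),  ω_s=0, ω_c=1
Stage 1: ω_r = 1 − (27/49)(0−1) = 76/49
  ⇒ ω_r¹/ω_c¹ = 76/49
Stage 2: N_ring = 36 + 2·12 = 60
Stage 2: 36(ω_s−ω_c) = −60(ω_r−ω_c),  ω_s=0, ω_c=1
Stage 2: ω_r = 1 − (36/60)(0−1) = 8/5
  ⇒ ω_r²/ω_c² = 8/5
Coupling ω_c² = ω_r¹ ⇒ overall = 76/49 × 8/5 = 608/245

608/245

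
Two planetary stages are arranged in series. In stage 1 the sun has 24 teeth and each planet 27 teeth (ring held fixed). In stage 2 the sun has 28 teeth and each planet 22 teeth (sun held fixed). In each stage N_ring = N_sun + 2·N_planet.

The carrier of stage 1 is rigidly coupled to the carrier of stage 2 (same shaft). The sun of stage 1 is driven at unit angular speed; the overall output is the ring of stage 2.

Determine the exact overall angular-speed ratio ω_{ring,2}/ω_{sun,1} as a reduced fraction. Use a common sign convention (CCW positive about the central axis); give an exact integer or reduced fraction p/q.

Stage 1: N_ring = 24 + 2·27 = 78
Stage 1: 24(ω_s−ω_c) = −78(ω_r−ω_c),  ω_r=0, ω_s=1
Stage 1: 24(1−ω_c) = −78(0−ω_c)  ⇒  102ω_c = 24  ⇒  ω_c = 4/17
  ⇒ ω_c¹/ω_s¹ = 4/17
Stage 2: N_ring = 28 + 2·22 = 72
Stage 2: 28(ω_s−ω_c) = −72(ω_r−ω_c),  ω_s=0, ω_c=1
Stage 2: ω_r = 1 − (28/72)(0−1) = 25/18
  ⇒ ω_r²/ω_c² = 25/18
Coupling ω_c² = ω_c¹ ⇒ overall = 4/17 × 25/18 = 50/153

50/153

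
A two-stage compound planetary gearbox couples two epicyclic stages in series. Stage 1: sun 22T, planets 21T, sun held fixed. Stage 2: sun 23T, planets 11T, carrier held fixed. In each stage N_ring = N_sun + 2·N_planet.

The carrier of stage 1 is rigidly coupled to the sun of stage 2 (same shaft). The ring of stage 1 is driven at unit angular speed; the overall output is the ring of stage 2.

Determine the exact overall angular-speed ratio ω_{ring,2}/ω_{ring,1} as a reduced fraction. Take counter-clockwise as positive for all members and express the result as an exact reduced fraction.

-736/1935

Stage 1: N_ring = 22 + 2·21 = 64
Stage 1: 22(ω_s−ω_c) = −64(ω_r−ω_c),  ω_s=0, ω_r=1
Stage 1: 22(0−ω_c) = −64(1−ω_c)  ⇒  86ω_c = 64  ⇒  ω_c = 32/43
  ⇒ ω_c¹/ω_r¹ = 32/43
Stage 2: N_ring = 23 + 2·11 = 45
Stage 2: 23(ω_s−ω_c) = −45(ω_r−ω_c),  ω_c=0, ω_s=1
Stage 2: ω_r = 0 − (23/45)(1−0) = -23/45
  ⇒ ω_r²/ω_s² = -23/45
Coupling ω_s² = ω_c¹ ⇒ overall = 32/43 × -23/45 = -736/1935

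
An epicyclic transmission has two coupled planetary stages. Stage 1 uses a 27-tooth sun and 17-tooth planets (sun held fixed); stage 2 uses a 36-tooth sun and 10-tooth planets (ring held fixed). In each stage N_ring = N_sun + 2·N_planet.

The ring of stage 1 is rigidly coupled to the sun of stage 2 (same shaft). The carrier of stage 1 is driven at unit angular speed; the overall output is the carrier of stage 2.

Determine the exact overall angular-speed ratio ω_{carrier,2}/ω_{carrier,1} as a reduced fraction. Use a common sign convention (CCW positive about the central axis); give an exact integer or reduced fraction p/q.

Stage 1: N_ring = 27 + 2·17 = 61
Stage 1: 27(ω_s−ω_c) = −61(ω_r−ω_c),  ω_s=0, ω_c=1
Stage 1: ω_r = 1 − (27/61)(0−1) = 88/61
  ⇒ ω_r¹/ω_c¹ = 88/61
Stage 2: N_ring = 36 + 2·10 = 56
Stage 2: 36(ω_s−ω_c) = −56(ω_r−ω_c),  ω_r=0, ω_s=1
Stage 2: 36(1−ω_c) = −56(0−ω_c)  ⇒  92ω_c = 36  ⇒  ω_c = 9/23
  ⇒ ω_c²/ω_s² = 9/23
Coupling ω_s² = ω_r¹ ⇒ overall = 88/61 × 9/23 = 792/1403

792/1403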